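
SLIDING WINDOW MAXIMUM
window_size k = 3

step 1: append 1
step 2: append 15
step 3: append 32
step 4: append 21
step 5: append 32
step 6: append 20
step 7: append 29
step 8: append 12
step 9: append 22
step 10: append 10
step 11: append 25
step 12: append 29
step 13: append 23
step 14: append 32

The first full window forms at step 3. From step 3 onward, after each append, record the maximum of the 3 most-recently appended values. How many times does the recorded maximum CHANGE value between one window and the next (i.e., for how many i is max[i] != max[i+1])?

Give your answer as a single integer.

Answer: 5

Derivation:
step 1: append 1 -> window=[1] (not full yet)
step 2: append 15 -> window=[1, 15] (not full yet)
step 3: append 32 -> window=[1, 15, 32] -> max=32
step 4: append 21 -> window=[15, 32, 21] -> max=32
step 5: append 32 -> window=[32, 21, 32] -> max=32
step 6: append 20 -> window=[21, 32, 20] -> max=32
step 7: append 29 -> window=[32, 20, 29] -> max=32
step 8: append 12 -> window=[20, 29, 12] -> max=29
step 9: append 22 -> window=[29, 12, 22] -> max=29
step 10: append 10 -> window=[12, 22, 10] -> max=22
step 11: append 25 -> window=[22, 10, 25] -> max=25
step 12: append 29 -> window=[10, 25, 29] -> max=29
step 13: append 23 -> window=[25, 29, 23] -> max=29
step 14: append 32 -> window=[29, 23, 32] -> max=32
Recorded maximums: 32 32 32 32 32 29 29 22 25 29 29 32
Changes between consecutive maximums: 5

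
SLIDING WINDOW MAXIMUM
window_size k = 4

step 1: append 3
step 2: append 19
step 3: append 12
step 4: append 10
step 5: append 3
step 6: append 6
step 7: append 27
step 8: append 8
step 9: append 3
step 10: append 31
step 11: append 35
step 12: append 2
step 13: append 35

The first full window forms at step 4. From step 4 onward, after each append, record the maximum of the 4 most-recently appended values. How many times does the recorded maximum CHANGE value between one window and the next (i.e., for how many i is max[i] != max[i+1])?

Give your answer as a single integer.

step 1: append 3 -> window=[3] (not full yet)
step 2: append 19 -> window=[3, 19] (not full yet)
step 3: append 12 -> window=[3, 19, 12] (not full yet)
step 4: append 10 -> window=[3, 19, 12, 10] -> max=19
step 5: append 3 -> window=[19, 12, 10, 3] -> max=19
step 6: append 6 -> window=[12, 10, 3, 6] -> max=12
step 7: append 27 -> window=[10, 3, 6, 27] -> max=27
step 8: append 8 -> window=[3, 6, 27, 8] -> max=27
step 9: append 3 -> window=[6, 27, 8, 3] -> max=27
step 10: append 31 -> window=[27, 8, 3, 31] -> max=31
step 11: append 35 -> window=[8, 3, 31, 35] -> max=35
step 12: append 2 -> window=[3, 31, 35, 2] -> max=35
step 13: append 35 -> window=[31, 35, 2, 35] -> max=35
Recorded maximums: 19 19 12 27 27 27 31 35 35 35
Changes between consecutive maximums: 4

Answer: 4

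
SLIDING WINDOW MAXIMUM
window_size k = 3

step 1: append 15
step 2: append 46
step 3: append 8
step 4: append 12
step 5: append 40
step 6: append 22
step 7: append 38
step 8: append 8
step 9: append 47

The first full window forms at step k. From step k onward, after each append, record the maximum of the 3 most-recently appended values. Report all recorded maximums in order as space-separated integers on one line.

Answer: 46 46 40 40 40 38 47

Derivation:
step 1: append 15 -> window=[15] (not full yet)
step 2: append 46 -> window=[15, 46] (not full yet)
step 3: append 8 -> window=[15, 46, 8] -> max=46
step 4: append 12 -> window=[46, 8, 12] -> max=46
step 5: append 40 -> window=[8, 12, 40] -> max=40
step 6: append 22 -> window=[12, 40, 22] -> max=40
step 7: append 38 -> window=[40, 22, 38] -> max=40
step 8: append 8 -> window=[22, 38, 8] -> max=38
step 9: append 47 -> window=[38, 8, 47] -> max=47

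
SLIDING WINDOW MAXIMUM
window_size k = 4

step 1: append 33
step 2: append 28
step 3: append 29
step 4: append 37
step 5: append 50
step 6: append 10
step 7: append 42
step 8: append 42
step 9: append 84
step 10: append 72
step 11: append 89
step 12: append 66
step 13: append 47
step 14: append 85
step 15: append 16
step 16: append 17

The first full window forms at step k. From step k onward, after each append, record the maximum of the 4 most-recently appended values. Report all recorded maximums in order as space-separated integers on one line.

step 1: append 33 -> window=[33] (not full yet)
step 2: append 28 -> window=[33, 28] (not full yet)
step 3: append 29 -> window=[33, 28, 29] (not full yet)
step 4: append 37 -> window=[33, 28, 29, 37] -> max=37
step 5: append 50 -> window=[28, 29, 37, 50] -> max=50
step 6: append 10 -> window=[29, 37, 50, 10] -> max=50
step 7: append 42 -> window=[37, 50, 10, 42] -> max=50
step 8: append 42 -> window=[50, 10, 42, 42] -> max=50
step 9: append 84 -> window=[10, 42, 42, 84] -> max=84
step 10: append 72 -> window=[42, 42, 84, 72] -> max=84
step 11: append 89 -> window=[42, 84, 72, 89] -> max=89
step 12: append 66 -> window=[84, 72, 89, 66] -> max=89
step 13: append 47 -> window=[72, 89, 66, 47] -> max=89
step 14: append 85 -> window=[89, 66, 47, 85] -> max=89
step 15: append 16 -> window=[66, 47, 85, 16] -> max=85
step 16: append 17 -> window=[47, 85, 16, 17] -> max=85

Answer: 37 50 50 50 50 84 84 89 89 89 89 85 85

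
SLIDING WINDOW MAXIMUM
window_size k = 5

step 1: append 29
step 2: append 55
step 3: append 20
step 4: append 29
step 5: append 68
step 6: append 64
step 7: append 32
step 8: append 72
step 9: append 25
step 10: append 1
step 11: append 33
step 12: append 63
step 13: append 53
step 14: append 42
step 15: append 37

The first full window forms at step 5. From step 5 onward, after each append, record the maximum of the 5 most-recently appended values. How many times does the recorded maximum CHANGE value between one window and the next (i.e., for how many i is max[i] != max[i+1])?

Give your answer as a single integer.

step 1: append 29 -> window=[29] (not full yet)
step 2: append 55 -> window=[29, 55] (not full yet)
step 3: append 20 -> window=[29, 55, 20] (not full yet)
step 4: append 29 -> window=[29, 55, 20, 29] (not full yet)
step 5: append 68 -> window=[29, 55, 20, 29, 68] -> max=68
step 6: append 64 -> window=[55, 20, 29, 68, 64] -> max=68
step 7: append 32 -> window=[20, 29, 68, 64, 32] -> max=68
step 8: append 72 -> window=[29, 68, 64, 32, 72] -> max=72
step 9: append 25 -> window=[68, 64, 32, 72, 25] -> max=72
step 10: append 1 -> window=[64, 32, 72, 25, 1] -> max=72
step 11: append 33 -> window=[32, 72, 25, 1, 33] -> max=72
step 12: append 63 -> window=[72, 25, 1, 33, 63] -> max=72
step 13: append 53 -> window=[25, 1, 33, 63, 53] -> max=63
step 14: append 42 -> window=[1, 33, 63, 53, 42] -> max=63
step 15: append 37 -> window=[33, 63, 53, 42, 37] -> max=63
Recorded maximums: 68 68 68 72 72 72 72 72 63 63 63
Changes between consecutive maximums: 2

Answer: 2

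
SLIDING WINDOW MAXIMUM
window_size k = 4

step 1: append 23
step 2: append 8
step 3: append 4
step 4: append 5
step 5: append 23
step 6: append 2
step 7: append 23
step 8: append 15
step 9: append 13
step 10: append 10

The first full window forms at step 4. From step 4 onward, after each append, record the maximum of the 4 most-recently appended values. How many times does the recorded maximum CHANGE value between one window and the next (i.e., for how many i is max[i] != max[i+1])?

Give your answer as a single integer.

Answer: 0

Derivation:
step 1: append 23 -> window=[23] (not full yet)
step 2: append 8 -> window=[23, 8] (not full yet)
step 3: append 4 -> window=[23, 8, 4] (not full yet)
step 4: append 5 -> window=[23, 8, 4, 5] -> max=23
step 5: append 23 -> window=[8, 4, 5, 23] -> max=23
step 6: append 2 -> window=[4, 5, 23, 2] -> max=23
step 7: append 23 -> window=[5, 23, 2, 23] -> max=23
step 8: append 15 -> window=[23, 2, 23, 15] -> max=23
step 9: append 13 -> window=[2, 23, 15, 13] -> max=23
step 10: append 10 -> window=[23, 15, 13, 10] -> max=23
Recorded maximums: 23 23 23 23 23 23 23
Changes between consecutive maximums: 0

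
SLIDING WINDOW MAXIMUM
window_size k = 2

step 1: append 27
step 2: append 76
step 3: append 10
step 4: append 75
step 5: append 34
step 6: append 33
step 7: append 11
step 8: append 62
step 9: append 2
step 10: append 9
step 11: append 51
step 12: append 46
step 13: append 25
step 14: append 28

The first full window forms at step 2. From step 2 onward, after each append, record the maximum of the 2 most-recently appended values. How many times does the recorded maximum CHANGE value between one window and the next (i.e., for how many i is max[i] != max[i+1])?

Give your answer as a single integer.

Answer: 8

Derivation:
step 1: append 27 -> window=[27] (not full yet)
step 2: append 76 -> window=[27, 76] -> max=76
step 3: append 10 -> window=[76, 10] -> max=76
step 4: append 75 -> window=[10, 75] -> max=75
step 5: append 34 -> window=[75, 34] -> max=75
step 6: append 33 -> window=[34, 33] -> max=34
step 7: append 11 -> window=[33, 11] -> max=33
step 8: append 62 -> window=[11, 62] -> max=62
step 9: append 2 -> window=[62, 2] -> max=62
step 10: append 9 -> window=[2, 9] -> max=9
step 11: append 51 -> window=[9, 51] -> max=51
step 12: append 46 -> window=[51, 46] -> max=51
step 13: append 25 -> window=[46, 25] -> max=46
step 14: append 28 -> window=[25, 28] -> max=28
Recorded maximums: 76 76 75 75 34 33 62 62 9 51 51 46 28
Changes between consecutive maximums: 8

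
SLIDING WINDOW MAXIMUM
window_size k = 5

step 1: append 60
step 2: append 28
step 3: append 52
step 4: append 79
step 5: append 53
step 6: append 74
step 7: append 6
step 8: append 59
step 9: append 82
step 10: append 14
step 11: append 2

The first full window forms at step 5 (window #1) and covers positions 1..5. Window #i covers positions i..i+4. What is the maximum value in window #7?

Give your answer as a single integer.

step 1: append 60 -> window=[60] (not full yet)
step 2: append 28 -> window=[60, 28] (not full yet)
step 3: append 52 -> window=[60, 28, 52] (not full yet)
step 4: append 79 -> window=[60, 28, 52, 79] (not full yet)
step 5: append 53 -> window=[60, 28, 52, 79, 53] -> max=79
step 6: append 74 -> window=[28, 52, 79, 53, 74] -> max=79
step 7: append 6 -> window=[52, 79, 53, 74, 6] -> max=79
step 8: append 59 -> window=[79, 53, 74, 6, 59] -> max=79
step 9: append 82 -> window=[53, 74, 6, 59, 82] -> max=82
step 10: append 14 -> window=[74, 6, 59, 82, 14] -> max=82
step 11: append 2 -> window=[6, 59, 82, 14, 2] -> max=82
Window #7 max = 82

Answer: 82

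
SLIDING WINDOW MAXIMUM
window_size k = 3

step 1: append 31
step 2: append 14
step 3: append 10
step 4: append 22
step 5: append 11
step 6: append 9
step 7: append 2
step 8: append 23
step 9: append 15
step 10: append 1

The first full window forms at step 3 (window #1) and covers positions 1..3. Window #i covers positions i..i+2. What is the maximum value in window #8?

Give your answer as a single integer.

Answer: 23

Derivation:
step 1: append 31 -> window=[31] (not full yet)
step 2: append 14 -> window=[31, 14] (not full yet)
step 3: append 10 -> window=[31, 14, 10] -> max=31
step 4: append 22 -> window=[14, 10, 22] -> max=22
step 5: append 11 -> window=[10, 22, 11] -> max=22
step 6: append 9 -> window=[22, 11, 9] -> max=22
step 7: append 2 -> window=[11, 9, 2] -> max=11
step 8: append 23 -> window=[9, 2, 23] -> max=23
step 9: append 15 -> window=[2, 23, 15] -> max=23
step 10: append 1 -> window=[23, 15, 1] -> max=23
Window #8 max = 23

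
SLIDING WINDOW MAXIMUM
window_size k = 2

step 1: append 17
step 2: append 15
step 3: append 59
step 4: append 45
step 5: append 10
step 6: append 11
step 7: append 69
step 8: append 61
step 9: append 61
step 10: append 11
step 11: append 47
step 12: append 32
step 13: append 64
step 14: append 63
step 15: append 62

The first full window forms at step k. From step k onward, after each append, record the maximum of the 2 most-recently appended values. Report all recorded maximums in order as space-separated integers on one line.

Answer: 17 59 59 45 11 69 69 61 61 47 47 64 64 63

Derivation:
step 1: append 17 -> window=[17] (not full yet)
step 2: append 15 -> window=[17, 15] -> max=17
step 3: append 59 -> window=[15, 59] -> max=59
step 4: append 45 -> window=[59, 45] -> max=59
step 5: append 10 -> window=[45, 10] -> max=45
step 6: append 11 -> window=[10, 11] -> max=11
step 7: append 69 -> window=[11, 69] -> max=69
step 8: append 61 -> window=[69, 61] -> max=69
step 9: append 61 -> window=[61, 61] -> max=61
step 10: append 11 -> window=[61, 11] -> max=61
step 11: append 47 -> window=[11, 47] -> max=47
step 12: append 32 -> window=[47, 32] -> max=47
step 13: append 64 -> window=[32, 64] -> max=64
step 14: append 63 -> window=[64, 63] -> max=64
step 15: append 62 -> window=[63, 62] -> max=63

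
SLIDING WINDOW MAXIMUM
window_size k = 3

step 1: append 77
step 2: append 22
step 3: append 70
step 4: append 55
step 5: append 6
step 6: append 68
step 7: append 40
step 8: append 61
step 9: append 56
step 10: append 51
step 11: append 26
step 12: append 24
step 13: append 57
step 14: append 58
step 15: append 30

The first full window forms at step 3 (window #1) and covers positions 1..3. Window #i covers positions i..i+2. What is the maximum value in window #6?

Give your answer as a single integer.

step 1: append 77 -> window=[77] (not full yet)
step 2: append 22 -> window=[77, 22] (not full yet)
step 3: append 70 -> window=[77, 22, 70] -> max=77
step 4: append 55 -> window=[22, 70, 55] -> max=70
step 5: append 6 -> window=[70, 55, 6] -> max=70
step 6: append 68 -> window=[55, 6, 68] -> max=68
step 7: append 40 -> window=[6, 68, 40] -> max=68
step 8: append 61 -> window=[68, 40, 61] -> max=68
Window #6 max = 68

Answer: 68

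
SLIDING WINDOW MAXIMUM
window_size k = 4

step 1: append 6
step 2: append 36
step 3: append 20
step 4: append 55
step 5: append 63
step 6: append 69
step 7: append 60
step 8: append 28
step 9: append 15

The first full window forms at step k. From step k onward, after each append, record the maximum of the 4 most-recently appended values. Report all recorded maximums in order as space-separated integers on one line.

Answer: 55 63 69 69 69 69

Derivation:
step 1: append 6 -> window=[6] (not full yet)
step 2: append 36 -> window=[6, 36] (not full yet)
step 3: append 20 -> window=[6, 36, 20] (not full yet)
step 4: append 55 -> window=[6, 36, 20, 55] -> max=55
step 5: append 63 -> window=[36, 20, 55, 63] -> max=63
step 6: append 69 -> window=[20, 55, 63, 69] -> max=69
step 7: append 60 -> window=[55, 63, 69, 60] -> max=69
step 8: append 28 -> window=[63, 69, 60, 28] -> max=69
step 9: append 15 -> window=[69, 60, 28, 15] -> max=69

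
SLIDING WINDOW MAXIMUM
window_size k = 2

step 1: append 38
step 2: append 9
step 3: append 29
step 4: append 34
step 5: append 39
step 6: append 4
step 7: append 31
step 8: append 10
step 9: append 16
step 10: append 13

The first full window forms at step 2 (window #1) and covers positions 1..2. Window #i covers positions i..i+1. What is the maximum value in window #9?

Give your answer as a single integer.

step 1: append 38 -> window=[38] (not full yet)
step 2: append 9 -> window=[38, 9] -> max=38
step 3: append 29 -> window=[9, 29] -> max=29
step 4: append 34 -> window=[29, 34] -> max=34
step 5: append 39 -> window=[34, 39] -> max=39
step 6: append 4 -> window=[39, 4] -> max=39
step 7: append 31 -> window=[4, 31] -> max=31
step 8: append 10 -> window=[31, 10] -> max=31
step 9: append 16 -> window=[10, 16] -> max=16
step 10: append 13 -> window=[16, 13] -> max=16
Window #9 max = 16

Answer: 16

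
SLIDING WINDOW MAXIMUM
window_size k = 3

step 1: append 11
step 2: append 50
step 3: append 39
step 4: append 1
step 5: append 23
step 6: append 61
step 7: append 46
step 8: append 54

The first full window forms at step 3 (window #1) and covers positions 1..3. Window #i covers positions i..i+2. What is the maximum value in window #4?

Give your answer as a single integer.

Answer: 61

Derivation:
step 1: append 11 -> window=[11] (not full yet)
step 2: append 50 -> window=[11, 50] (not full yet)
step 3: append 39 -> window=[11, 50, 39] -> max=50
step 4: append 1 -> window=[50, 39, 1] -> max=50
step 5: append 23 -> window=[39, 1, 23] -> max=39
step 6: append 61 -> window=[1, 23, 61] -> max=61
Window #4 max = 61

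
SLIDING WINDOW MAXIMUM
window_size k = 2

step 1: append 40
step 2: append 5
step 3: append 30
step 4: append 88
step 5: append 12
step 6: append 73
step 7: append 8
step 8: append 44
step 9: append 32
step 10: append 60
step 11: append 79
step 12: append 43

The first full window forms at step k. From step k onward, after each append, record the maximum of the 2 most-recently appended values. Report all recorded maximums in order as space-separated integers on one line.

step 1: append 40 -> window=[40] (not full yet)
step 2: append 5 -> window=[40, 5] -> max=40
step 3: append 30 -> window=[5, 30] -> max=30
step 4: append 88 -> window=[30, 88] -> max=88
step 5: append 12 -> window=[88, 12] -> max=88
step 6: append 73 -> window=[12, 73] -> max=73
step 7: append 8 -> window=[73, 8] -> max=73
step 8: append 44 -> window=[8, 44] -> max=44
step 9: append 32 -> window=[44, 32] -> max=44
step 10: append 60 -> window=[32, 60] -> max=60
step 11: append 79 -> window=[60, 79] -> max=79
step 12: append 43 -> window=[79, 43] -> max=79

Answer: 40 30 88 88 73 73 44 44 60 79 79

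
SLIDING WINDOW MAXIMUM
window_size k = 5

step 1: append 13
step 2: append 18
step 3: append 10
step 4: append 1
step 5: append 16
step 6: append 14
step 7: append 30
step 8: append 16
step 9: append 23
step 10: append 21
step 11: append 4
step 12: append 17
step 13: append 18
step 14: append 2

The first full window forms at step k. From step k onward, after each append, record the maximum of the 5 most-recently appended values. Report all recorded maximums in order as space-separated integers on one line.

Answer: 18 18 30 30 30 30 30 23 23 21

Derivation:
step 1: append 13 -> window=[13] (not full yet)
step 2: append 18 -> window=[13, 18] (not full yet)
step 3: append 10 -> window=[13, 18, 10] (not full yet)
step 4: append 1 -> window=[13, 18, 10, 1] (not full yet)
step 5: append 16 -> window=[13, 18, 10, 1, 16] -> max=18
step 6: append 14 -> window=[18, 10, 1, 16, 14] -> max=18
step 7: append 30 -> window=[10, 1, 16, 14, 30] -> max=30
step 8: append 16 -> window=[1, 16, 14, 30, 16] -> max=30
step 9: append 23 -> window=[16, 14, 30, 16, 23] -> max=30
step 10: append 21 -> window=[14, 30, 16, 23, 21] -> max=30
step 11: append 4 -> window=[30, 16, 23, 21, 4] -> max=30
step 12: append 17 -> window=[16, 23, 21, 4, 17] -> max=23
step 13: append 18 -> window=[23, 21, 4, 17, 18] -> max=23
step 14: append 2 -> window=[21, 4, 17, 18, 2] -> max=21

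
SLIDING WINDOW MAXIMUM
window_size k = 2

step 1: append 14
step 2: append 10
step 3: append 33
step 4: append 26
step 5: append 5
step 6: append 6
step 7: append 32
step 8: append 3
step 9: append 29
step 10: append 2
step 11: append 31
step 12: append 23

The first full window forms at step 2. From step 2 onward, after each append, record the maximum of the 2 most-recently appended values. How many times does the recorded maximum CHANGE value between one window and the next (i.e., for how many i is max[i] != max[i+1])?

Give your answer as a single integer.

Answer: 6

Derivation:
step 1: append 14 -> window=[14] (not full yet)
step 2: append 10 -> window=[14, 10] -> max=14
step 3: append 33 -> window=[10, 33] -> max=33
step 4: append 26 -> window=[33, 26] -> max=33
step 5: append 5 -> window=[26, 5] -> max=26
step 6: append 6 -> window=[5, 6] -> max=6
step 7: append 32 -> window=[6, 32] -> max=32
step 8: append 3 -> window=[32, 3] -> max=32
step 9: append 29 -> window=[3, 29] -> max=29
step 10: append 2 -> window=[29, 2] -> max=29
step 11: append 31 -> window=[2, 31] -> max=31
step 12: append 23 -> window=[31, 23] -> max=31
Recorded maximums: 14 33 33 26 6 32 32 29 29 31 31
Changes between consecutive maximums: 6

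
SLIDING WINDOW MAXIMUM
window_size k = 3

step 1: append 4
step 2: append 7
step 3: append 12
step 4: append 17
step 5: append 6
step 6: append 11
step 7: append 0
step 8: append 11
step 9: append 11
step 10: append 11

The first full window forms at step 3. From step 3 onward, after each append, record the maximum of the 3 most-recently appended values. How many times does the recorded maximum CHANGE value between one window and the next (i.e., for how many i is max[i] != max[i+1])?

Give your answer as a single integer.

Answer: 2

Derivation:
step 1: append 4 -> window=[4] (not full yet)
step 2: append 7 -> window=[4, 7] (not full yet)
step 3: append 12 -> window=[4, 7, 12] -> max=12
step 4: append 17 -> window=[7, 12, 17] -> max=17
step 5: append 6 -> window=[12, 17, 6] -> max=17
step 6: append 11 -> window=[17, 6, 11] -> max=17
step 7: append 0 -> window=[6, 11, 0] -> max=11
step 8: append 11 -> window=[11, 0, 11] -> max=11
step 9: append 11 -> window=[0, 11, 11] -> max=11
step 10: append 11 -> window=[11, 11, 11] -> max=11
Recorded maximums: 12 17 17 17 11 11 11 11
Changes between consecutive maximums: 2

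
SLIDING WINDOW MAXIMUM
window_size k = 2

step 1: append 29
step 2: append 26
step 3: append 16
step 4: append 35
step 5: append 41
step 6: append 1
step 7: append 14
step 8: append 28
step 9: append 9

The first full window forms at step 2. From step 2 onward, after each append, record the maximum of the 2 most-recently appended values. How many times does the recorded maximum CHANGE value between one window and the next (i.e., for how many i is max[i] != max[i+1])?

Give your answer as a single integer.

Answer: 5

Derivation:
step 1: append 29 -> window=[29] (not full yet)
step 2: append 26 -> window=[29, 26] -> max=29
step 3: append 16 -> window=[26, 16] -> max=26
step 4: append 35 -> window=[16, 35] -> max=35
step 5: append 41 -> window=[35, 41] -> max=41
step 6: append 1 -> window=[41, 1] -> max=41
step 7: append 14 -> window=[1, 14] -> max=14
step 8: append 28 -> window=[14, 28] -> max=28
step 9: append 9 -> window=[28, 9] -> max=28
Recorded maximums: 29 26 35 41 41 14 28 28
Changes between consecutive maximums: 5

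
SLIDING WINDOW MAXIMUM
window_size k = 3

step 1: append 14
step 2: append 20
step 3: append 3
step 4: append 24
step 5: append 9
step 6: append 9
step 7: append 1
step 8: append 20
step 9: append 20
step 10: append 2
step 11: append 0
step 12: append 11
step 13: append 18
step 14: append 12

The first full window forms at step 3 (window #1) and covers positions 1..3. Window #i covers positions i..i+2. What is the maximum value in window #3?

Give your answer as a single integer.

step 1: append 14 -> window=[14] (not full yet)
step 2: append 20 -> window=[14, 20] (not full yet)
step 3: append 3 -> window=[14, 20, 3] -> max=20
step 4: append 24 -> window=[20, 3, 24] -> max=24
step 5: append 9 -> window=[3, 24, 9] -> max=24
Window #3 max = 24

Answer: 24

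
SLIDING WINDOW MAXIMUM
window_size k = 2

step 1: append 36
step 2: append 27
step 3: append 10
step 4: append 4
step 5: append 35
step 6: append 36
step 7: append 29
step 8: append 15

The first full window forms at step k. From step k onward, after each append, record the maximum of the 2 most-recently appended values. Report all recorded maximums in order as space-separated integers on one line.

Answer: 36 27 10 35 36 36 29

Derivation:
step 1: append 36 -> window=[36] (not full yet)
step 2: append 27 -> window=[36, 27] -> max=36
step 3: append 10 -> window=[27, 10] -> max=27
step 4: append 4 -> window=[10, 4] -> max=10
step 5: append 35 -> window=[4, 35] -> max=35
step 6: append 36 -> window=[35, 36] -> max=36
step 7: append 29 -> window=[36, 29] -> max=36
step 8: append 15 -> window=[29, 15] -> max=29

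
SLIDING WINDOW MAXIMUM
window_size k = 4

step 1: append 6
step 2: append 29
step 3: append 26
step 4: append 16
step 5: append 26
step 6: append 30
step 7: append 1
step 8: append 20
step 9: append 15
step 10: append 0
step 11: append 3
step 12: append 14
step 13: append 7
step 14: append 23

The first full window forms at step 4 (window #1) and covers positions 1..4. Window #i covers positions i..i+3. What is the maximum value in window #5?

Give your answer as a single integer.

step 1: append 6 -> window=[6] (not full yet)
step 2: append 29 -> window=[6, 29] (not full yet)
step 3: append 26 -> window=[6, 29, 26] (not full yet)
step 4: append 16 -> window=[6, 29, 26, 16] -> max=29
step 5: append 26 -> window=[29, 26, 16, 26] -> max=29
step 6: append 30 -> window=[26, 16, 26, 30] -> max=30
step 7: append 1 -> window=[16, 26, 30, 1] -> max=30
step 8: append 20 -> window=[26, 30, 1, 20] -> max=30
Window #5 max = 30

Answer: 30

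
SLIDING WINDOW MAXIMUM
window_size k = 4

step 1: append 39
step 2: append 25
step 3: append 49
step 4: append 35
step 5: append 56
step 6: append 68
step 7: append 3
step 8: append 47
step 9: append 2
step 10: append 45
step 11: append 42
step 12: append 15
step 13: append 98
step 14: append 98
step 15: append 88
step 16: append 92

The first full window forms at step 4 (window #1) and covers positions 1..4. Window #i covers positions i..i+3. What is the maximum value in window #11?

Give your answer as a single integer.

Answer: 98

Derivation:
step 1: append 39 -> window=[39] (not full yet)
step 2: append 25 -> window=[39, 25] (not full yet)
step 3: append 49 -> window=[39, 25, 49] (not full yet)
step 4: append 35 -> window=[39, 25, 49, 35] -> max=49
step 5: append 56 -> window=[25, 49, 35, 56] -> max=56
step 6: append 68 -> window=[49, 35, 56, 68] -> max=68
step 7: append 3 -> window=[35, 56, 68, 3] -> max=68
step 8: append 47 -> window=[56, 68, 3, 47] -> max=68
step 9: append 2 -> window=[68, 3, 47, 2] -> max=68
step 10: append 45 -> window=[3, 47, 2, 45] -> max=47
step 11: append 42 -> window=[47, 2, 45, 42] -> max=47
step 12: append 15 -> window=[2, 45, 42, 15] -> max=45
step 13: append 98 -> window=[45, 42, 15, 98] -> max=98
step 14: append 98 -> window=[42, 15, 98, 98] -> max=98
Window #11 max = 98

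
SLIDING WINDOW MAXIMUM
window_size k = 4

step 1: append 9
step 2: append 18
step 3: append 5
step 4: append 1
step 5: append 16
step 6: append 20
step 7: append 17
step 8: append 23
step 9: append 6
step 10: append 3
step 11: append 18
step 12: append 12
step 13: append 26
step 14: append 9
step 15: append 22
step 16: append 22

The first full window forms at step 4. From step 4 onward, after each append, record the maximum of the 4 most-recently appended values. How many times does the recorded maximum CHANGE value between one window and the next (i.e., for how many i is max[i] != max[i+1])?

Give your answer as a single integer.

Answer: 4

Derivation:
step 1: append 9 -> window=[9] (not full yet)
step 2: append 18 -> window=[9, 18] (not full yet)
step 3: append 5 -> window=[9, 18, 5] (not full yet)
step 4: append 1 -> window=[9, 18, 5, 1] -> max=18
step 5: append 16 -> window=[18, 5, 1, 16] -> max=18
step 6: append 20 -> window=[5, 1, 16, 20] -> max=20
step 7: append 17 -> window=[1, 16, 20, 17] -> max=20
step 8: append 23 -> window=[16, 20, 17, 23] -> max=23
step 9: append 6 -> window=[20, 17, 23, 6] -> max=23
step 10: append 3 -> window=[17, 23, 6, 3] -> max=23
step 11: append 18 -> window=[23, 6, 3, 18] -> max=23
step 12: append 12 -> window=[6, 3, 18, 12] -> max=18
step 13: append 26 -> window=[3, 18, 12, 26] -> max=26
step 14: append 9 -> window=[18, 12, 26, 9] -> max=26
step 15: append 22 -> window=[12, 26, 9, 22] -> max=26
step 16: append 22 -> window=[26, 9, 22, 22] -> max=26
Recorded maximums: 18 18 20 20 23 23 23 23 18 26 26 26 26
Changes between consecutive maximums: 4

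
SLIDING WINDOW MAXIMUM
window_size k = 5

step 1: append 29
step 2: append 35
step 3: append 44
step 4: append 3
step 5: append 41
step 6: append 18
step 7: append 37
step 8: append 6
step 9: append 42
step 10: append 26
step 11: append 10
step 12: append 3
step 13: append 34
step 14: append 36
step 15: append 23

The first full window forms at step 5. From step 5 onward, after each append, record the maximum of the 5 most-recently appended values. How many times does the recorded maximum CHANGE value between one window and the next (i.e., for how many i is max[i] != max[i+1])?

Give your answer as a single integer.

step 1: append 29 -> window=[29] (not full yet)
step 2: append 35 -> window=[29, 35] (not full yet)
step 3: append 44 -> window=[29, 35, 44] (not full yet)
step 4: append 3 -> window=[29, 35, 44, 3] (not full yet)
step 5: append 41 -> window=[29, 35, 44, 3, 41] -> max=44
step 6: append 18 -> window=[35, 44, 3, 41, 18] -> max=44
step 7: append 37 -> window=[44, 3, 41, 18, 37] -> max=44
step 8: append 6 -> window=[3, 41, 18, 37, 6] -> max=41
step 9: append 42 -> window=[41, 18, 37, 6, 42] -> max=42
step 10: append 26 -> window=[18, 37, 6, 42, 26] -> max=42
step 11: append 10 -> window=[37, 6, 42, 26, 10] -> max=42
step 12: append 3 -> window=[6, 42, 26, 10, 3] -> max=42
step 13: append 34 -> window=[42, 26, 10, 3, 34] -> max=42
step 14: append 36 -> window=[26, 10, 3, 34, 36] -> max=36
step 15: append 23 -> window=[10, 3, 34, 36, 23] -> max=36
Recorded maximums: 44 44 44 41 42 42 42 42 42 36 36
Changes between consecutive maximums: 3

Answer: 3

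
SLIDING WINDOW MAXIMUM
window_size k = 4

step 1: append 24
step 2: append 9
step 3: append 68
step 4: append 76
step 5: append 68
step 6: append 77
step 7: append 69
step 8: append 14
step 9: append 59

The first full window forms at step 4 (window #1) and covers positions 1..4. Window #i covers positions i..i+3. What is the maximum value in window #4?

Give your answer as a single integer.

Answer: 77

Derivation:
step 1: append 24 -> window=[24] (not full yet)
step 2: append 9 -> window=[24, 9] (not full yet)
step 3: append 68 -> window=[24, 9, 68] (not full yet)
step 4: append 76 -> window=[24, 9, 68, 76] -> max=76
step 5: append 68 -> window=[9, 68, 76, 68] -> max=76
step 6: append 77 -> window=[68, 76, 68, 77] -> max=77
step 7: append 69 -> window=[76, 68, 77, 69] -> max=77
Window #4 max = 77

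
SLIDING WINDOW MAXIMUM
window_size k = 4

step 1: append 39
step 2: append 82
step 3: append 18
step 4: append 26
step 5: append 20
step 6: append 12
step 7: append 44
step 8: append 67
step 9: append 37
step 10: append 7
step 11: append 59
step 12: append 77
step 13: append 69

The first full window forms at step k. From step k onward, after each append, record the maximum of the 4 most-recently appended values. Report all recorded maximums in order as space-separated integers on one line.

step 1: append 39 -> window=[39] (not full yet)
step 2: append 82 -> window=[39, 82] (not full yet)
step 3: append 18 -> window=[39, 82, 18] (not full yet)
step 4: append 26 -> window=[39, 82, 18, 26] -> max=82
step 5: append 20 -> window=[82, 18, 26, 20] -> max=82
step 6: append 12 -> window=[18, 26, 20, 12] -> max=26
step 7: append 44 -> window=[26, 20, 12, 44] -> max=44
step 8: append 67 -> window=[20, 12, 44, 67] -> max=67
step 9: append 37 -> window=[12, 44, 67, 37] -> max=67
step 10: append 7 -> window=[44, 67, 37, 7] -> max=67
step 11: append 59 -> window=[67, 37, 7, 59] -> max=67
step 12: append 77 -> window=[37, 7, 59, 77] -> max=77
step 13: append 69 -> window=[7, 59, 77, 69] -> max=77

Answer: 82 82 26 44 67 67 67 67 77 77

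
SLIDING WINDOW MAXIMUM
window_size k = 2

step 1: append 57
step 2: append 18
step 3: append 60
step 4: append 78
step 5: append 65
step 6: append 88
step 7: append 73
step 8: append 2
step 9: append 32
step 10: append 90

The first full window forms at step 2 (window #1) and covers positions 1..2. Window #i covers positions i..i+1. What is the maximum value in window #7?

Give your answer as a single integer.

step 1: append 57 -> window=[57] (not full yet)
step 2: append 18 -> window=[57, 18] -> max=57
step 3: append 60 -> window=[18, 60] -> max=60
step 4: append 78 -> window=[60, 78] -> max=78
step 5: append 65 -> window=[78, 65] -> max=78
step 6: append 88 -> window=[65, 88] -> max=88
step 7: append 73 -> window=[88, 73] -> max=88
step 8: append 2 -> window=[73, 2] -> max=73
Window #7 max = 73

Answer: 73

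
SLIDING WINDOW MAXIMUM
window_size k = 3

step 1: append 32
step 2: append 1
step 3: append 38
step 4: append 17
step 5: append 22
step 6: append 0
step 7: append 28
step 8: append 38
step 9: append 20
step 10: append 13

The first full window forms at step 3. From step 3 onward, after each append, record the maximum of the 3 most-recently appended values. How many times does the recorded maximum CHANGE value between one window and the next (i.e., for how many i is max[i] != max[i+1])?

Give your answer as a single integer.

Answer: 3

Derivation:
step 1: append 32 -> window=[32] (not full yet)
step 2: append 1 -> window=[32, 1] (not full yet)
step 3: append 38 -> window=[32, 1, 38] -> max=38
step 4: append 17 -> window=[1, 38, 17] -> max=38
step 5: append 22 -> window=[38, 17, 22] -> max=38
step 6: append 0 -> window=[17, 22, 0] -> max=22
step 7: append 28 -> window=[22, 0, 28] -> max=28
step 8: append 38 -> window=[0, 28, 38] -> max=38
step 9: append 20 -> window=[28, 38, 20] -> max=38
step 10: append 13 -> window=[38, 20, 13] -> max=38
Recorded maximums: 38 38 38 22 28 38 38 38
Changes between consecutive maximums: 3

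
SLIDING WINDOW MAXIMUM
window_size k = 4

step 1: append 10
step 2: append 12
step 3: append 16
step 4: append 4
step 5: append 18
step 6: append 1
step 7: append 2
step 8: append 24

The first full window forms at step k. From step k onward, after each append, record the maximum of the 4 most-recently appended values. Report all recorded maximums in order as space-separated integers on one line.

step 1: append 10 -> window=[10] (not full yet)
step 2: append 12 -> window=[10, 12] (not full yet)
step 3: append 16 -> window=[10, 12, 16] (not full yet)
step 4: append 4 -> window=[10, 12, 16, 4] -> max=16
step 5: append 18 -> window=[12, 16, 4, 18] -> max=18
step 6: append 1 -> window=[16, 4, 18, 1] -> max=18
step 7: append 2 -> window=[4, 18, 1, 2] -> max=18
step 8: append 24 -> window=[18, 1, 2, 24] -> max=24

Answer: 16 18 18 18 24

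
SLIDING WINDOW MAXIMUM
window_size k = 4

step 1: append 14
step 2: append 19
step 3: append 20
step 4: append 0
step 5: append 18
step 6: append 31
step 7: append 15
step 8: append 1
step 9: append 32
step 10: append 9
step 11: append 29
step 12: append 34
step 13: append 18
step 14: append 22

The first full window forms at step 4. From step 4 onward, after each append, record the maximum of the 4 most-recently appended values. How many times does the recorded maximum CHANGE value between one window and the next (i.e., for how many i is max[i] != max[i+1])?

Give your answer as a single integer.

step 1: append 14 -> window=[14] (not full yet)
step 2: append 19 -> window=[14, 19] (not full yet)
step 3: append 20 -> window=[14, 19, 20] (not full yet)
step 4: append 0 -> window=[14, 19, 20, 0] -> max=20
step 5: append 18 -> window=[19, 20, 0, 18] -> max=20
step 6: append 31 -> window=[20, 0, 18, 31] -> max=31
step 7: append 15 -> window=[0, 18, 31, 15] -> max=31
step 8: append 1 -> window=[18, 31, 15, 1] -> max=31
step 9: append 32 -> window=[31, 15, 1, 32] -> max=32
step 10: append 9 -> window=[15, 1, 32, 9] -> max=32
step 11: append 29 -> window=[1, 32, 9, 29] -> max=32
step 12: append 34 -> window=[32, 9, 29, 34] -> max=34
step 13: append 18 -> window=[9, 29, 34, 18] -> max=34
step 14: append 22 -> window=[29, 34, 18, 22] -> max=34
Recorded maximums: 20 20 31 31 31 32 32 32 34 34 34
Changes between consecutive maximums: 3

Answer: 3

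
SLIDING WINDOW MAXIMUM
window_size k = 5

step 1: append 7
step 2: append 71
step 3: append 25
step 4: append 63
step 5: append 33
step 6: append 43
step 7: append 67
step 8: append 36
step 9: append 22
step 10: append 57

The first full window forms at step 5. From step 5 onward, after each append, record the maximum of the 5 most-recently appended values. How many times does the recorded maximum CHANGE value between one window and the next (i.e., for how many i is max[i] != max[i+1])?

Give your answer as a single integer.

step 1: append 7 -> window=[7] (not full yet)
step 2: append 71 -> window=[7, 71] (not full yet)
step 3: append 25 -> window=[7, 71, 25] (not full yet)
step 4: append 63 -> window=[7, 71, 25, 63] (not full yet)
step 5: append 33 -> window=[7, 71, 25, 63, 33] -> max=71
step 6: append 43 -> window=[71, 25, 63, 33, 43] -> max=71
step 7: append 67 -> window=[25, 63, 33, 43, 67] -> max=67
step 8: append 36 -> window=[63, 33, 43, 67, 36] -> max=67
step 9: append 22 -> window=[33, 43, 67, 36, 22] -> max=67
step 10: append 57 -> window=[43, 67, 36, 22, 57] -> max=67
Recorded maximums: 71 71 67 67 67 67
Changes between consecutive maximums: 1

Answer: 1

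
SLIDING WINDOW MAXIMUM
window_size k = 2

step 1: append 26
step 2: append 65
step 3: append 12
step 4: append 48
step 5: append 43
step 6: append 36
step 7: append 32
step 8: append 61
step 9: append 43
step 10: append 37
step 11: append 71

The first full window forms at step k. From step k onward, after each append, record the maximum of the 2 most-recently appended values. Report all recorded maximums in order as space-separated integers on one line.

step 1: append 26 -> window=[26] (not full yet)
step 2: append 65 -> window=[26, 65] -> max=65
step 3: append 12 -> window=[65, 12] -> max=65
step 4: append 48 -> window=[12, 48] -> max=48
step 5: append 43 -> window=[48, 43] -> max=48
step 6: append 36 -> window=[43, 36] -> max=43
step 7: append 32 -> window=[36, 32] -> max=36
step 8: append 61 -> window=[32, 61] -> max=61
step 9: append 43 -> window=[61, 43] -> max=61
step 10: append 37 -> window=[43, 37] -> max=43
step 11: append 71 -> window=[37, 71] -> max=71

Answer: 65 65 48 48 43 36 61 61 43 71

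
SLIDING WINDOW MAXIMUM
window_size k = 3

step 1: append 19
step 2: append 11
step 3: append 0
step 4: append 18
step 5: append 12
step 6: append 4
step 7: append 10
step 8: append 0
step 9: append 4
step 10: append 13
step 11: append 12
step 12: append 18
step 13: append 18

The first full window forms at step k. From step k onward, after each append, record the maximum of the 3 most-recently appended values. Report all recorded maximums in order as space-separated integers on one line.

Answer: 19 18 18 18 12 10 10 13 13 18 18

Derivation:
step 1: append 19 -> window=[19] (not full yet)
step 2: append 11 -> window=[19, 11] (not full yet)
step 3: append 0 -> window=[19, 11, 0] -> max=19
step 4: append 18 -> window=[11, 0, 18] -> max=18
step 5: append 12 -> window=[0, 18, 12] -> max=18
step 6: append 4 -> window=[18, 12, 4] -> max=18
step 7: append 10 -> window=[12, 4, 10] -> max=12
step 8: append 0 -> window=[4, 10, 0] -> max=10
step 9: append 4 -> window=[10, 0, 4] -> max=10
step 10: append 13 -> window=[0, 4, 13] -> max=13
step 11: append 12 -> window=[4, 13, 12] -> max=13
step 12: append 18 -> window=[13, 12, 18] -> max=18
step 13: append 18 -> window=[12, 18, 18] -> max=18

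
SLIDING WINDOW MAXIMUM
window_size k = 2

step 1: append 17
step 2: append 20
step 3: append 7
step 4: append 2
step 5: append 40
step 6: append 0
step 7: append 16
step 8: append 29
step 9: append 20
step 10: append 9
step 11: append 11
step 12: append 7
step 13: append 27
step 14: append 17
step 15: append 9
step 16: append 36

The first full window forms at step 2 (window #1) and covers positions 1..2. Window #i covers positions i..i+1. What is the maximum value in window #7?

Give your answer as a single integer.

step 1: append 17 -> window=[17] (not full yet)
step 2: append 20 -> window=[17, 20] -> max=20
step 3: append 7 -> window=[20, 7] -> max=20
step 4: append 2 -> window=[7, 2] -> max=7
step 5: append 40 -> window=[2, 40] -> max=40
step 6: append 0 -> window=[40, 0] -> max=40
step 7: append 16 -> window=[0, 16] -> max=16
step 8: append 29 -> window=[16, 29] -> max=29
Window #7 max = 29

Answer: 29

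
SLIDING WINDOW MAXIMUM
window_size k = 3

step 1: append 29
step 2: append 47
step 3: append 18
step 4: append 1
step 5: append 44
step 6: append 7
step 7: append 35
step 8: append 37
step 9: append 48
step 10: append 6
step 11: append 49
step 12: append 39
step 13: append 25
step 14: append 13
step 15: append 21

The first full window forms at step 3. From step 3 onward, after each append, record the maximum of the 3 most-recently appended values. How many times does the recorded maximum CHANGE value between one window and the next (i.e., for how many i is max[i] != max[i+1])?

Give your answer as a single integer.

step 1: append 29 -> window=[29] (not full yet)
step 2: append 47 -> window=[29, 47] (not full yet)
step 3: append 18 -> window=[29, 47, 18] -> max=47
step 4: append 1 -> window=[47, 18, 1] -> max=47
step 5: append 44 -> window=[18, 1, 44] -> max=44
step 6: append 7 -> window=[1, 44, 7] -> max=44
step 7: append 35 -> window=[44, 7, 35] -> max=44
step 8: append 37 -> window=[7, 35, 37] -> max=37
step 9: append 48 -> window=[35, 37, 48] -> max=48
step 10: append 6 -> window=[37, 48, 6] -> max=48
step 11: append 49 -> window=[48, 6, 49] -> max=49
step 12: append 39 -> window=[6, 49, 39] -> max=49
step 13: append 25 -> window=[49, 39, 25] -> max=49
step 14: append 13 -> window=[39, 25, 13] -> max=39
step 15: append 21 -> window=[25, 13, 21] -> max=25
Recorded maximums: 47 47 44 44 44 37 48 48 49 49 49 39 25
Changes between consecutive maximums: 6

Answer: 6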